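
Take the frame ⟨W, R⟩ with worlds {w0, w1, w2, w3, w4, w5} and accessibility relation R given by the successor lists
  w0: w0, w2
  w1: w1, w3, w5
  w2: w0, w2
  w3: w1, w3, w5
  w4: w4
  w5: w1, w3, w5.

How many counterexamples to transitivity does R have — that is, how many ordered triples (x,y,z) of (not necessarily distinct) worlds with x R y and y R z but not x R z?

R is transitive; there are no such tuples.

0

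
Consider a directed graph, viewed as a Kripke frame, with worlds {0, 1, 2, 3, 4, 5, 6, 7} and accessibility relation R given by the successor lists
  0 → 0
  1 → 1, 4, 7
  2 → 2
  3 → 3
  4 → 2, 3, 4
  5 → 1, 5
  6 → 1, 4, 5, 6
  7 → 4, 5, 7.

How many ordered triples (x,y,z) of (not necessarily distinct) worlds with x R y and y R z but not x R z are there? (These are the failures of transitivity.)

11

Enumerating: (1,4,2), (1,4,3), (1,7,5), (5,1,4), (5,1,7), (6,1,7), (6,4,2), (6,4,3), (7,4,2), (7,4,3), (7,5,1).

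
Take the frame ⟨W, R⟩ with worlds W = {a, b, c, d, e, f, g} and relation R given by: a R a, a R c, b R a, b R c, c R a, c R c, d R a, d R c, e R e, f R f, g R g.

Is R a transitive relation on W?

Transitive: yes — every two-step R-path is closed by a direct edge.

Yes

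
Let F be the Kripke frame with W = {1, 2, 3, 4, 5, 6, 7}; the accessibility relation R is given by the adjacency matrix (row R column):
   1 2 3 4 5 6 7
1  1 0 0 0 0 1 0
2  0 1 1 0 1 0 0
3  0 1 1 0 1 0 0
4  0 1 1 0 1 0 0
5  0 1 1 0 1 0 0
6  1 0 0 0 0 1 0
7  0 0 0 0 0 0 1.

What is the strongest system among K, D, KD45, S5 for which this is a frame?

Serial (axiom D): yes — every world has a successor (e.g. 1 R 1).
Euclidean (axiom 5): yes — any two successors of a common world are R-related.
Transitive (axiom 4): yes — every two-step R-path is closed by a direct edge.
Reflexive (axiom T): no — 4 is not related to itself.
So F validates K, D, KD45; S5 would additionally require R to be reflexive. The strongest is KD45.

KD45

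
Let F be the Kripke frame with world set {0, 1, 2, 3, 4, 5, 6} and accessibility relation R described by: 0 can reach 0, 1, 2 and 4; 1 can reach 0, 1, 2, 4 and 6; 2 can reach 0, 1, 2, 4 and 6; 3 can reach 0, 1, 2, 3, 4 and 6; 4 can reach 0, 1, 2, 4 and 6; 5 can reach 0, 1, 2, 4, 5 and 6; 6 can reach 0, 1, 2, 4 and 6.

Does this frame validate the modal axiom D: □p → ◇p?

Yes

The schema D characterises exactly the serial frames.
Serial: yes — every world has a successor (e.g. 0 R 0).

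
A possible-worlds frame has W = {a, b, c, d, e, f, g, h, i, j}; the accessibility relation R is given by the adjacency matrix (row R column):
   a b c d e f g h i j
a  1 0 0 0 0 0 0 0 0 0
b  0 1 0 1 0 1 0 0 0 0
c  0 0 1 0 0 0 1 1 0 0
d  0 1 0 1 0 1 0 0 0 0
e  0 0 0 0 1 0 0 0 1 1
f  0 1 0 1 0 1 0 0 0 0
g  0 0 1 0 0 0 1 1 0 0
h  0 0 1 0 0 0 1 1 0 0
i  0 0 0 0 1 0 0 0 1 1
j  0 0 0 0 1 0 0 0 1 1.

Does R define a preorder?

Yes

Reflexive: yes — every world is R-related to itself.
Transitive: yes — every two-step R-path is closed by a direct edge.
So R is a preorder.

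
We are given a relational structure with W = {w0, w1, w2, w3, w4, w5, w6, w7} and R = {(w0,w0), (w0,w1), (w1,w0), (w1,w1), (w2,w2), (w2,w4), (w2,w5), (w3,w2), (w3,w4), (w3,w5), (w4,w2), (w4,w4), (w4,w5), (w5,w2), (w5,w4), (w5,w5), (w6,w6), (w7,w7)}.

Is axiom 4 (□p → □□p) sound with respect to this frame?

Axiom 4 corresponds to the accessibility relation being transitive.
Transitive: yes — every two-step R-path is closed by a direct edge.

Yes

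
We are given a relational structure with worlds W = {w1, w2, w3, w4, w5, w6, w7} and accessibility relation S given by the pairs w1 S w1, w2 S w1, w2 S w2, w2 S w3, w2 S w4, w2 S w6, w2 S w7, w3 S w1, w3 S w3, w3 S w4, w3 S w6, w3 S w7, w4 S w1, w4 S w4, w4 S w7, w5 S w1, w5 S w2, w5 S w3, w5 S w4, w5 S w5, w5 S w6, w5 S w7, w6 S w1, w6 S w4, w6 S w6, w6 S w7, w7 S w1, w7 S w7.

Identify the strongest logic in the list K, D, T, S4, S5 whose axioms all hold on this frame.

Serial (axiom D): yes — every world has a successor (e.g. w1 S w1).
Reflexive (axiom T): yes — every world is S-related to itself.
Transitive (axiom 4): yes — every two-step S-path is closed by a direct edge.
Euclidean (axiom 5): no — w2 S w1 and w2 S w3, but not w1 S w3.
So F validates K, D, T, S4; S5 would additionally require S to be Euclidean. The strongest is S4.

S4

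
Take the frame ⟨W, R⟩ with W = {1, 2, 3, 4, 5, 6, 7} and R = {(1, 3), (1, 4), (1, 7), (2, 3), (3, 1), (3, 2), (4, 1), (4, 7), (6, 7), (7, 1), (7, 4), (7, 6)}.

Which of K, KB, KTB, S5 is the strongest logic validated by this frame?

Symmetric (axiom B): yes — every pair in R has its reverse in R.
Reflexive (axiom T): no — 1 is not related to itself.
Euclidean (axiom 5): no — 1 R 3 and 1 R 4, but not 3 R 4.
So F validates K, KB; KTB would additionally require R to be reflexive. The strongest is KB.

KB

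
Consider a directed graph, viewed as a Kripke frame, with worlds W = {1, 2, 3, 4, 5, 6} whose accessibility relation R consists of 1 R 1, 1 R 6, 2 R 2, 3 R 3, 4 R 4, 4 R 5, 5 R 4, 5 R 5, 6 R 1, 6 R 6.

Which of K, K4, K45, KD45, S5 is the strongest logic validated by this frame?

S5

Transitive (axiom 4): yes — every two-step R-path is closed by a direct edge.
Euclidean (axiom 5): yes — any two successors of a common world are R-related.
Serial (axiom D): yes — every world has a successor (e.g. 1 R 1).
Reflexive (axiom T): yes — every world is R-related to itself.
So F validates K, K4, K45, KD45, S5. The strongest is S5.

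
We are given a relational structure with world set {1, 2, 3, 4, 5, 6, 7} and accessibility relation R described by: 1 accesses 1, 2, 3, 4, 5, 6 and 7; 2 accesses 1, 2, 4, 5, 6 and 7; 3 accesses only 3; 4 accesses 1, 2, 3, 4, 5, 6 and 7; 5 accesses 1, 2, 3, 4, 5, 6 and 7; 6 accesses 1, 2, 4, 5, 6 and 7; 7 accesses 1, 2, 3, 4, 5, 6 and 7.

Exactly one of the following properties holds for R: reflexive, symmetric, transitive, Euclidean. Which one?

Reflexive: yes — every world is R-related to itself.
Symmetric: no — 1 R 3 but not 3 R 1.
Transitive: no — 2 R 1 and 1 R 3, but not 2 R 3.
Euclidean: no — 1 R 2 and 1 R 3, but not 2 R 3.
Only reflexive holds.

reflexive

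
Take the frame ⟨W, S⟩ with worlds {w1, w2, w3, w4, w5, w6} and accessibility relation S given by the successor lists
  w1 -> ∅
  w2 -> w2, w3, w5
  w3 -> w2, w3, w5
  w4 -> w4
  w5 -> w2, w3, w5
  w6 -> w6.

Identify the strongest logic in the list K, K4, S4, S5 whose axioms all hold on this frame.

K4

Transitive (axiom 4): yes — every two-step S-path is closed by a direct edge.
Reflexive (axiom T): no — w1 is not related to itself.
Euclidean (axiom 5): yes — any two successors of a common world are S-related.
So F validates K, K4; S4 would additionally require S to be reflexive. The strongest is K4.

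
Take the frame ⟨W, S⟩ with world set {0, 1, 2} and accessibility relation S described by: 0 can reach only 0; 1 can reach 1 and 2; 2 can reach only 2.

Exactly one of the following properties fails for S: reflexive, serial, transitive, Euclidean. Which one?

Euclidean

Reflexive: yes — every world is S-related to itself.
Serial: yes — every world has a successor (e.g. 0 S 0).
Transitive: yes — every two-step S-path is closed by a direct edge.
Euclidean: no — 1 S 2 and 1 S 1, but not 2 S 1.
Only Euclidean fails.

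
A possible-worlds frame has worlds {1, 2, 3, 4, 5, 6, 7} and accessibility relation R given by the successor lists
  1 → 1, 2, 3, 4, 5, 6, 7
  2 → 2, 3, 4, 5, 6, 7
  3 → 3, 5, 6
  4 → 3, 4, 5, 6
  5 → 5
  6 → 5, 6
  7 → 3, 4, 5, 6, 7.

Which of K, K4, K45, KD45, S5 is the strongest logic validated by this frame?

Transitive (axiom 4): yes — every two-step R-path is closed by a direct edge.
Euclidean (axiom 5): no — 1 R 3 and 1 R 2, but not 3 R 2.
Serial (axiom D): yes — every world has a successor (e.g. 1 R 1).
Reflexive (axiom T): yes — every world is R-related to itself.
So F validates K, K4; K45 would additionally require R to be Euclidean. The strongest is K4.

K4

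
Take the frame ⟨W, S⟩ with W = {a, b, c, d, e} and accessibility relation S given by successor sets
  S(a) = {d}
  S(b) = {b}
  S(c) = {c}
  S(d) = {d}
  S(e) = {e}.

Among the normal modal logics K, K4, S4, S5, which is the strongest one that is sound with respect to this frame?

Transitive (axiom 4): yes — every two-step S-path is closed by a direct edge.
Reflexive (axiom T): no — a is not related to itself.
Euclidean (axiom 5): yes — any two successors of a common world are S-related.
So F validates K, K4; S4 would additionally require S to be reflexive. The strongest is K4.

K4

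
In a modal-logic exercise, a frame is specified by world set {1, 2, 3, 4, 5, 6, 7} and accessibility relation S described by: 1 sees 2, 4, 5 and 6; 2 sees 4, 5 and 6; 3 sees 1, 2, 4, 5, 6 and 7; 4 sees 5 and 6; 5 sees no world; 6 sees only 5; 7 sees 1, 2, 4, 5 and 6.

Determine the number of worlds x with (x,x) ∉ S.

7

Enumerating: 1, 2, 3, 4, 5, 6, 7.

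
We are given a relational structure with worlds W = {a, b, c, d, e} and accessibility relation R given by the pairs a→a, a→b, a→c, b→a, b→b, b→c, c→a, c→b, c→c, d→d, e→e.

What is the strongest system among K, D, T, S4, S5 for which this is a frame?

Serial (axiom D): yes — every world has a successor (e.g. a R a).
Reflexive (axiom T): yes — every world is R-related to itself.
Transitive (axiom 4): yes — every two-step R-path is closed by a direct edge.
Euclidean (axiom 5): yes — any two successors of a common world are R-related.
So F validates K, D, T, S4, S5. The strongest is S5.

S5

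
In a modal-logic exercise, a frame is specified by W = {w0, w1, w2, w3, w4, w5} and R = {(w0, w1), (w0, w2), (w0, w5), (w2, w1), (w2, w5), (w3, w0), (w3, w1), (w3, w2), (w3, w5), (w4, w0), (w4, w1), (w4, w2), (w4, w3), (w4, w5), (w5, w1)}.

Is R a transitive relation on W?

Transitive: yes — every two-step R-path is closed by a direct edge.

Yes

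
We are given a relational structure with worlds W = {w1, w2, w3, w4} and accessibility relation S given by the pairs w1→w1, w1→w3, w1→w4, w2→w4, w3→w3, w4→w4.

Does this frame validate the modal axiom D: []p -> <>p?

Yes

The schema D characterises exactly the serial frames.
Serial: yes — every world has a successor (e.g. w1 S w1).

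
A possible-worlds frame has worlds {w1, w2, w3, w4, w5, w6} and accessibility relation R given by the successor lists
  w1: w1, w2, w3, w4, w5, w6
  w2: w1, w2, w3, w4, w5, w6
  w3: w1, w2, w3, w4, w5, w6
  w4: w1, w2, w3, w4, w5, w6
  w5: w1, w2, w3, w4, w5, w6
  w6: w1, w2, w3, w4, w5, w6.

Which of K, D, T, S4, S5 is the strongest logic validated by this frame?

Serial (axiom D): yes — every world has a successor (e.g. w1 R w1).
Reflexive (axiom T): yes — every world is R-related to itself.
Transitive (axiom 4): yes — every two-step R-path is closed by a direct edge.
Euclidean (axiom 5): yes — any two successors of a common world are R-related.
So F validates K, D, T, S4, S5. The strongest is S5.

S5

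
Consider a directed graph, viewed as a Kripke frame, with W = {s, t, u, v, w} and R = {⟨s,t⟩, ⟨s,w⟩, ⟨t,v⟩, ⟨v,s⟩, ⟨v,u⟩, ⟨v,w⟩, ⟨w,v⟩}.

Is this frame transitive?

Transitive: no — s R t and t R v, but not s R v.

No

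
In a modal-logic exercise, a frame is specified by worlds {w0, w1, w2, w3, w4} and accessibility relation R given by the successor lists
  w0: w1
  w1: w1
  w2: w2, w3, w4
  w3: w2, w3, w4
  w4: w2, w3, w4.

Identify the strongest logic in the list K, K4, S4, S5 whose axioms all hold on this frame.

K4

Transitive (axiom 4): yes — every two-step R-path is closed by a direct edge.
Reflexive (axiom T): no — w0 is not related to itself.
Euclidean (axiom 5): yes — any two successors of a common world are R-related.
So F validates K, K4; S4 would additionally require R to be reflexive. The strongest is K4.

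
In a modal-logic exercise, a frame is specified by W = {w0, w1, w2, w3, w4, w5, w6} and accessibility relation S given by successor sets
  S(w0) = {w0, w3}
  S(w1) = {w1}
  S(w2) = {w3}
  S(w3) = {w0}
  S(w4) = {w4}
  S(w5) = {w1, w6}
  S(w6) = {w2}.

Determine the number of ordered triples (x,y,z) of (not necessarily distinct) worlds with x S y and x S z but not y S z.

6

Enumerating: (w0,w3,w3), (w2,w3,w3), (w5,w1,w6), (w5,w6,w1), (w5,w6,w6), (w6,w2,w2).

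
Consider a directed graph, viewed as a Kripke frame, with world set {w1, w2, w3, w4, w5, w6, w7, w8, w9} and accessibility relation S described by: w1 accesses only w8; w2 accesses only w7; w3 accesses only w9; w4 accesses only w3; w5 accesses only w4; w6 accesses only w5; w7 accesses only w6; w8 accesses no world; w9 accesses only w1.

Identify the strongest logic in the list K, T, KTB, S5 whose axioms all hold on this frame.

K

Reflexive (axiom T): no — w1 is not related to itself.
Symmetric (axiom B): no — w1 S w8 but not w8 S w1.
Euclidean (axiom 5): no — w1 S w8 and w1 S w8, but not w8 S w8.
So F validates K; T would additionally require S to be reflexive. The strongest is K.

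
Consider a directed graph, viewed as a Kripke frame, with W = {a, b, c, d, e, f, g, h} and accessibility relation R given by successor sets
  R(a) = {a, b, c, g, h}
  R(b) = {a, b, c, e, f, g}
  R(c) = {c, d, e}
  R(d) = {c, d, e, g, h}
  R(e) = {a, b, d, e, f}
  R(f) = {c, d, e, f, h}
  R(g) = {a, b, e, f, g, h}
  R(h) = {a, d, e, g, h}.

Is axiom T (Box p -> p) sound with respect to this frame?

Axiom T corresponds to the accessibility relation being reflexive.
Reflexive: yes — every world is R-related to itself.

Yes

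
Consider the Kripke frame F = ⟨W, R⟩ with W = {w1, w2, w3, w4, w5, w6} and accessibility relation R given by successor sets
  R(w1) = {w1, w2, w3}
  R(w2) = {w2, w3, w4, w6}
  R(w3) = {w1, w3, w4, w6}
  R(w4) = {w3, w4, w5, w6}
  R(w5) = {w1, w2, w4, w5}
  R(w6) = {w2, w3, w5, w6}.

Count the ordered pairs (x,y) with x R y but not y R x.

Enumerating: (w1,w2), (w2,w3), (w2,w4), (w4,w6), (w5,w1), (w5,w2), (w6,w5).

7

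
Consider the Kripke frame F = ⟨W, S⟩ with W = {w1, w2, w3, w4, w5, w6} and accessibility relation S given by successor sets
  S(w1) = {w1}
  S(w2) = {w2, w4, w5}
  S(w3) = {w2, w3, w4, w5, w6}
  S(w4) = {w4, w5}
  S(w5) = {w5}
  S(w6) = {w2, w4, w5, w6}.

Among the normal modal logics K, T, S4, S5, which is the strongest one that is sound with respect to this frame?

S4

Reflexive (axiom T): yes — every world is S-related to itself.
Transitive (axiom 4): yes — every two-step S-path is closed by a direct edge.
Euclidean (axiom 5): no — w2 S w5 and w2 S w4, but not w5 S w4.
So F validates K, T, S4; S5 would additionally require S to be Euclidean. The strongest is S4.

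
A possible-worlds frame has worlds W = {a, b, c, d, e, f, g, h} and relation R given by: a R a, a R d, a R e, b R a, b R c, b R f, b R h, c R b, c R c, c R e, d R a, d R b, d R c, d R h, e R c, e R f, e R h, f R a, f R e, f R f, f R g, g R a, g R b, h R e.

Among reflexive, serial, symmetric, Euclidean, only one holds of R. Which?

serial

Reflexive: no — b is not related to itself.
Serial: yes — every world has a successor (e.g. a R a).
Symmetric: no — a R e but not e R a.
Euclidean: no — a R d and a R e, but not d R e.
Only serial holds.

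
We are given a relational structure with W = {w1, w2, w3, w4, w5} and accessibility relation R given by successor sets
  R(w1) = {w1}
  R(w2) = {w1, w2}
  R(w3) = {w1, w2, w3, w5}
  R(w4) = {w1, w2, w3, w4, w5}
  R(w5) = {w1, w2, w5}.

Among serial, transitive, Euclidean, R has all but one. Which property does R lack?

Serial: yes — every world has a successor (e.g. w1 R w1).
Transitive: yes — every two-step R-path is closed by a direct edge.
Euclidean: no — w3 R w1 and w3 R w2, but not w1 R w2.
Only Euclidean fails.

Euclidean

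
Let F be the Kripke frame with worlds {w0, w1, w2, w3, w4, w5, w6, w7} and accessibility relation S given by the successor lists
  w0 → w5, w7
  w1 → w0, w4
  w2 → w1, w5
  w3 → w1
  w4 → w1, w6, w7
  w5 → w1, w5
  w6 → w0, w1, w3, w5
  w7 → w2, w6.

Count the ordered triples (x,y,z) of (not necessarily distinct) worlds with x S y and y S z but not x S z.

Enumerating: (w0,w5,w1), (w0,w7,w2), (w0,w7,w6), (w1,w0,w5), (w1,w0,w7), (w1,w4,w1), (w1,w4,w6), (w1,w4,w7), (w2,w1,w0), (w2,w1,w4), (w3,w1,w0), (w3,w1,w4), … and 16 more.
Total: 28.

28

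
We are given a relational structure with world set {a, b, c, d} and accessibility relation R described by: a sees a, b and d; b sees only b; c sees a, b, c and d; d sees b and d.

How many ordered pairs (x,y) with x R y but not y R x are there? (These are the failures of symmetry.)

Enumerating: (a,b), (a,d), (c,a), (c,b), (c,d), (d,b).

6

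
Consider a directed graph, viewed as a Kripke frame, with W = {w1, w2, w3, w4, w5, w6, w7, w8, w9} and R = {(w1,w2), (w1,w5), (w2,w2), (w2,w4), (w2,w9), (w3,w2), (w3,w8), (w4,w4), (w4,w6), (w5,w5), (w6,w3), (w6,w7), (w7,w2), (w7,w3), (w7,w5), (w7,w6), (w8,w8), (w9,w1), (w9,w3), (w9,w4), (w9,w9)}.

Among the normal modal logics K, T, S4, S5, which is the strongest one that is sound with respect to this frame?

Reflexive (axiom T): no — w1 is not related to itself.
Transitive (axiom 4): no — w1 R w2 and w2 R w4, but not w1 R w4.
Euclidean (axiom 5): no — w1 R w2 and w1 R w5, but not w2 R w5.
So F validates K; T would additionally require R to be reflexive. The strongest is K.

K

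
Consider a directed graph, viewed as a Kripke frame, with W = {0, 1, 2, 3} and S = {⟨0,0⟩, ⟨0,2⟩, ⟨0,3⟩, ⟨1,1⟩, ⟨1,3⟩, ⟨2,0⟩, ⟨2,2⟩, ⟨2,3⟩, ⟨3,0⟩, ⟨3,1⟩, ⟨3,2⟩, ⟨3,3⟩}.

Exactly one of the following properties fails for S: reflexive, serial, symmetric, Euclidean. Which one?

Reflexive: yes — every world is S-related to itself.
Serial: yes — every world has a successor (e.g. 0 S 0).
Symmetric: yes — every pair in S has its reverse in S.
Euclidean: no — 3 S 0 and 3 S 1, but not 0 S 1.
Only Euclidean fails.

Euclidean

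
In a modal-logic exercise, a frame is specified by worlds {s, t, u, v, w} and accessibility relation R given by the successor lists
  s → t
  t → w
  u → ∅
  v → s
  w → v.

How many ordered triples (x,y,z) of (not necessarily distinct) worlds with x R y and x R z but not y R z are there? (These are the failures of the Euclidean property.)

Enumerating: (s,t,t), (t,w,w), (v,s,s), (w,v,v).

4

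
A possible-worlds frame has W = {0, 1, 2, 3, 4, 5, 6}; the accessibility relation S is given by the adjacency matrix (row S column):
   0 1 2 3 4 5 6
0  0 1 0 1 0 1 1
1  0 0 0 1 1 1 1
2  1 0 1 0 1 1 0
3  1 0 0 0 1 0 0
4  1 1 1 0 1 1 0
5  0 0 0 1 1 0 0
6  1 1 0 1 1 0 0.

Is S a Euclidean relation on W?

No

Euclidean: no — 0 S 3 and 0 S 1, but not 3 S 1.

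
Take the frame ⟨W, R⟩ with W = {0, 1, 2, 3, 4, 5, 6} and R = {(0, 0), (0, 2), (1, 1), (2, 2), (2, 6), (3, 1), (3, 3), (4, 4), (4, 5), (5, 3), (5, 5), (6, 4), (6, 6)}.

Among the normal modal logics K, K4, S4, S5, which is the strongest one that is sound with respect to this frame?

K

Transitive (axiom 4): no — 0 R 2 and 2 R 6, but not 0 R 6.
Reflexive (axiom T): yes — every world is R-related to itself.
Euclidean (axiom 5): no — 0 R 2 and 0 R 0, but not 2 R 0.
So F validates K; K4 would additionally require R to be transitive. The strongest is K.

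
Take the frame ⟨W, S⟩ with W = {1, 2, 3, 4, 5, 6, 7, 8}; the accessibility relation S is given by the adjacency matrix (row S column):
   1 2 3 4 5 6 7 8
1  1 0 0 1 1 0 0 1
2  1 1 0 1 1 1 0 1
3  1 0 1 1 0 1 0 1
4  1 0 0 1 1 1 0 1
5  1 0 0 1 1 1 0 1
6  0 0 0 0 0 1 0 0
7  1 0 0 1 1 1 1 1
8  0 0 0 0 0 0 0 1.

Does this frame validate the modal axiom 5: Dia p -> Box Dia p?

No

The schema 5 characterises exactly the Euclidean frames.
Euclidean: no — 1 S 8 and 1 S 4, but not 8 S 4.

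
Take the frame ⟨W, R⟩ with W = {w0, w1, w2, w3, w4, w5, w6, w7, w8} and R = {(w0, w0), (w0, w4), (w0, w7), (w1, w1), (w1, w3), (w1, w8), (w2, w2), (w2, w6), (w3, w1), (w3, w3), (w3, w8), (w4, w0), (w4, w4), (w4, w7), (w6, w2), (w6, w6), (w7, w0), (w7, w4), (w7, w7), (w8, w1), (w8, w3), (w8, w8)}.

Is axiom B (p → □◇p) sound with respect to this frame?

The schema B characterises exactly the symmetric frames.
Symmetric: yes — every pair in R has its reverse in R.

Yes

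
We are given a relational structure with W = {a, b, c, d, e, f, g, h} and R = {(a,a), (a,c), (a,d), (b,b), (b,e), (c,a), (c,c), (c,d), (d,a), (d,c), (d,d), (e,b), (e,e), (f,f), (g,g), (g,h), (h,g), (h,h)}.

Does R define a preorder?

Reflexive: yes — every world is R-related to itself.
Transitive: yes — every two-step R-path is closed by a direct edge.
So R is a preorder.

Yes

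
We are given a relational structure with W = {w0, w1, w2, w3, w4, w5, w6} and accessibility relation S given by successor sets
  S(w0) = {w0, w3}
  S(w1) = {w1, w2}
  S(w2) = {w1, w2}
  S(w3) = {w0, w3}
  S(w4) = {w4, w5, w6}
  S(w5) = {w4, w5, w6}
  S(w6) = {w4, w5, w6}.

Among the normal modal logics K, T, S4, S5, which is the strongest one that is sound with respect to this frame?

Reflexive (axiom T): yes — every world is S-related to itself.
Transitive (axiom 4): yes — every two-step S-path is closed by a direct edge.
Euclidean (axiom 5): yes — any two successors of a common world are S-related.
So F validates K, T, S4, S5. The strongest is S5.

S5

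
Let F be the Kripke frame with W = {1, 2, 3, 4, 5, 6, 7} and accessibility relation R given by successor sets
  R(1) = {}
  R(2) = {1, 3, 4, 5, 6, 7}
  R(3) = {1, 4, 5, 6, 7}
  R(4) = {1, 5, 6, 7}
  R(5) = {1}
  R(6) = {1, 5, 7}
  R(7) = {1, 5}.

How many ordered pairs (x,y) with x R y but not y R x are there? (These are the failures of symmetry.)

21

Enumerating: (2,1), (2,3), (2,4), (2,5), (2,6), (2,7), (3,1), (3,4), (3,5), (3,6), (3,7), (4,1), … and 9 more.
Total: 21.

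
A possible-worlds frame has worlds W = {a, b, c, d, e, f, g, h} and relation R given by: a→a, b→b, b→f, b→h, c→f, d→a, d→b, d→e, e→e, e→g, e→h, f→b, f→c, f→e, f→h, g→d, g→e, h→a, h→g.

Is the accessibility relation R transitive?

Transitive: no — b R f and f R c, but not b R c.

No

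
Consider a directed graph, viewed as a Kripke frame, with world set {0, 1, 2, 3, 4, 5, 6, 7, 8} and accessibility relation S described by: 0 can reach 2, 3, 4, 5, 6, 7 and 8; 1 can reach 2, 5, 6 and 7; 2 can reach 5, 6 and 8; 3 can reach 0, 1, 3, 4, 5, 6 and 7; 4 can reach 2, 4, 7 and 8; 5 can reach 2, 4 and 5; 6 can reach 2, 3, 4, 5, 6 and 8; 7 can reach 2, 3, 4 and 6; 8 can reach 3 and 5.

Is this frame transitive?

No

Transitive: no — 0 S 3 and 3 S 1, but not 0 S 1.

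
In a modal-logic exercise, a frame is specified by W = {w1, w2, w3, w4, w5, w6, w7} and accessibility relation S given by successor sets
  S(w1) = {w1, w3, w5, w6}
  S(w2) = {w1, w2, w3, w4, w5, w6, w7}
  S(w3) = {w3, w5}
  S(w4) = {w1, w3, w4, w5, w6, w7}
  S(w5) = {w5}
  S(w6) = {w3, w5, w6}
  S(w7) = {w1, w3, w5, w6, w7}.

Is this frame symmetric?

Symmetric: no — w1 S w3 but not w3 S w1.

No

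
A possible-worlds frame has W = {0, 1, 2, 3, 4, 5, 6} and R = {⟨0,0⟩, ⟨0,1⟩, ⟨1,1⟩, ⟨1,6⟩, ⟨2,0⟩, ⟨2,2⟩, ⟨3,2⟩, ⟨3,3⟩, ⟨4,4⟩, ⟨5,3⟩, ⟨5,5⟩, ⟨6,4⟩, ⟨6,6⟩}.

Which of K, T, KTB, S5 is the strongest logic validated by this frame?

T

Reflexive (axiom T): yes — every world is R-related to itself.
Symmetric (axiom B): no — 0 R 1 but not 1 R 0.
Euclidean (axiom 5): no — 0 R 1 and 0 R 0, but not 1 R 0.
So F validates K, T; KTB would additionally require R to be symmetric. The strongest is T.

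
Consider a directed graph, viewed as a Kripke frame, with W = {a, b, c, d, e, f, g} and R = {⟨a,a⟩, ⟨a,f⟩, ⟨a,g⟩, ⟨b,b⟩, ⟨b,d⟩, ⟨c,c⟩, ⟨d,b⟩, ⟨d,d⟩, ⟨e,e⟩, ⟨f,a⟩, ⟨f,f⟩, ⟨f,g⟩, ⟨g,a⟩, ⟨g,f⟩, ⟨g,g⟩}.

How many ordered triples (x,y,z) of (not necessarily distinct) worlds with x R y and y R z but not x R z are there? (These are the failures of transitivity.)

0

R is transitive; there are no such tuples.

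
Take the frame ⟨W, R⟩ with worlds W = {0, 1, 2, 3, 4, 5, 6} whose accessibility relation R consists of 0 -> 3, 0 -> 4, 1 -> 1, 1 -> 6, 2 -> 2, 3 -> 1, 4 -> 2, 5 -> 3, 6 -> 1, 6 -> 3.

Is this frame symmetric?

No

Symmetric: no — 0 R 3 but not 3 R 0.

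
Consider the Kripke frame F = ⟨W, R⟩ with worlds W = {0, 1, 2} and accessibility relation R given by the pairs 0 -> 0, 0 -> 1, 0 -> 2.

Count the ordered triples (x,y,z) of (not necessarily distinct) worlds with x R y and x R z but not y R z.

6

Enumerating: (0,1,0), (0,1,1), (0,1,2), (0,2,0), (0,2,1), (0,2,2).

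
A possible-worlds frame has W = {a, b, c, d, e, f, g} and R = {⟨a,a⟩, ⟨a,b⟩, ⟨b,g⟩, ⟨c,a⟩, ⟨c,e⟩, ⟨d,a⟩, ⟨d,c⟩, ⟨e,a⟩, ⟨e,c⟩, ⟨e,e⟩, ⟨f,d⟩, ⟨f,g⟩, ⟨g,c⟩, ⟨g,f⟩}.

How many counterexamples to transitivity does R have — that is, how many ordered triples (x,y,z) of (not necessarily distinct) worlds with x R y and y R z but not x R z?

Enumerating: (a,b,g), (b,g,c), (b,g,f), (c,a,b), (c,e,c), (d,a,b), (d,c,e), (e,a,b), (f,d,a), (f,d,c), (f,g,c), (f,g,f), (g,c,a), (g,c,e), (g,f,d), (g,f,g).

16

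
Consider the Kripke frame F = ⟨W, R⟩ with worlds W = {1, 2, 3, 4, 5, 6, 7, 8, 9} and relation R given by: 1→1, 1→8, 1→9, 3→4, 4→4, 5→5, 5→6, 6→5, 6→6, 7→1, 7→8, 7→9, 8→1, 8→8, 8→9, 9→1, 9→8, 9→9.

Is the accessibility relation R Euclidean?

Yes

Euclidean: yes — any two successors of a common world are R-related.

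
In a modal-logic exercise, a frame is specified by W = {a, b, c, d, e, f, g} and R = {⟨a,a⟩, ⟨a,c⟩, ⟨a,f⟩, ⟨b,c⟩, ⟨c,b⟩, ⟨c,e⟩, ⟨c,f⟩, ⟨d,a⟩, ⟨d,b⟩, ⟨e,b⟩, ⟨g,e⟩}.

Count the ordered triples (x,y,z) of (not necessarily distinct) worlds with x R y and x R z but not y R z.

19

Enumerating: (a,c,a), (a,c,c), (a,f,a), (a,f,c), (a,f,f), (b,c,c), (c,b,b), (c,b,e), (c,b,f), (c,e,e), (c,e,f), (c,f,b), … and 7 more.
Total: 19.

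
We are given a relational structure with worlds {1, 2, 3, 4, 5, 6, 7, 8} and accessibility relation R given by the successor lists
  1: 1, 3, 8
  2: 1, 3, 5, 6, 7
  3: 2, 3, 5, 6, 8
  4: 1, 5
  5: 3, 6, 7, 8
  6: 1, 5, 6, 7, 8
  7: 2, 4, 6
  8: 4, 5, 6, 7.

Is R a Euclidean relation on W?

No

Euclidean: no — 1 R 8 and 1 R 3, but not 8 R 3.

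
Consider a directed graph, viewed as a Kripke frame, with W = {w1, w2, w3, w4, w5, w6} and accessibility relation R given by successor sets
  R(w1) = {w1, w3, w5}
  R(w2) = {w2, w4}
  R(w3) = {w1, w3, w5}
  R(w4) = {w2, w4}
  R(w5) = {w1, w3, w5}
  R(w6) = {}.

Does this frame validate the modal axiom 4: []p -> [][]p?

Yes

The schema 4 characterises exactly the transitive frames.
Transitive: yes — every two-step R-path is closed by a direct edge.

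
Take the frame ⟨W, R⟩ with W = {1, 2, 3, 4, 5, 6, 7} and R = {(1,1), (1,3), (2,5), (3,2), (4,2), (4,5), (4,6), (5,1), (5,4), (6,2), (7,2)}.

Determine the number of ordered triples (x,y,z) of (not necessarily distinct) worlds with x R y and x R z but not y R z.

16

Enumerating: (1,3,1), (1,3,3), (2,5,5), (3,2,2), (4,2,2), (4,2,6), (4,5,2), (4,5,5), (4,5,6), (4,6,5), (4,6,6), (5,1,4), (5,4,1), (5,4,4), (6,2,2), (7,2,2).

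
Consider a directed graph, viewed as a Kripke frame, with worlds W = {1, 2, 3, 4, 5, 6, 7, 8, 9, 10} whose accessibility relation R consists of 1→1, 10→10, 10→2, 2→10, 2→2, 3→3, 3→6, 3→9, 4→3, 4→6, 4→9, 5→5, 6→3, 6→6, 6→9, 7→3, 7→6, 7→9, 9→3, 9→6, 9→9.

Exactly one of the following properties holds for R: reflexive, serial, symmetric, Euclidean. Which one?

Reflexive: no — 4 is not related to itself.
Serial: no — 8 has no R-successor.
Symmetric: no — 4 R 3 but not 3 R 4.
Euclidean: yes — any two successors of a common world are R-related.
Only Euclidean holds.

Euclidean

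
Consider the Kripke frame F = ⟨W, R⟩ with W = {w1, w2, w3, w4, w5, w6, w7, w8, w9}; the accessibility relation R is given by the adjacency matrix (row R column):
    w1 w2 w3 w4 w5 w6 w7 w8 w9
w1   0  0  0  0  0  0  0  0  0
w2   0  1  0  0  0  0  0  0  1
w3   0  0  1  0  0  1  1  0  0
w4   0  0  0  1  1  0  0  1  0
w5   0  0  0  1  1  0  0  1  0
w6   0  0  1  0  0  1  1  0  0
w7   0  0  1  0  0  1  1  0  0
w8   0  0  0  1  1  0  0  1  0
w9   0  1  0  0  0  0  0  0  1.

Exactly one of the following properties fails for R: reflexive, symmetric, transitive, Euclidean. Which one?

Reflexive: no — w1 is not related to itself.
Symmetric: yes — every pair in R has its reverse in R.
Transitive: yes — every two-step R-path is closed by a direct edge.
Euclidean: yes — any two successors of a common world are R-related.
Only reflexive fails.

reflexive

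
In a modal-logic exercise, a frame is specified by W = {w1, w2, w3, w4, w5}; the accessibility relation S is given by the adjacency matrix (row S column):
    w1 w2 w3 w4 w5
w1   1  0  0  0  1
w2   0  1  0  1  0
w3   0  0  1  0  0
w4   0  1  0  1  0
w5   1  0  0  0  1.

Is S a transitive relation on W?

Yes

Transitive: yes — every two-step S-path is closed by a direct edge.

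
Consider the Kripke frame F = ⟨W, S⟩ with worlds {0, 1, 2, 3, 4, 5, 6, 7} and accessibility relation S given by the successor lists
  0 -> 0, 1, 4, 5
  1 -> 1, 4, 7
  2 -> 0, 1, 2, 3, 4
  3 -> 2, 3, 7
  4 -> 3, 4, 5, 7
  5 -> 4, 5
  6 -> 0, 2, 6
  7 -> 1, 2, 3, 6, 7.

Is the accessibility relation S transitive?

No

Transitive: no — 0 S 1 and 1 S 7, but not 0 S 7.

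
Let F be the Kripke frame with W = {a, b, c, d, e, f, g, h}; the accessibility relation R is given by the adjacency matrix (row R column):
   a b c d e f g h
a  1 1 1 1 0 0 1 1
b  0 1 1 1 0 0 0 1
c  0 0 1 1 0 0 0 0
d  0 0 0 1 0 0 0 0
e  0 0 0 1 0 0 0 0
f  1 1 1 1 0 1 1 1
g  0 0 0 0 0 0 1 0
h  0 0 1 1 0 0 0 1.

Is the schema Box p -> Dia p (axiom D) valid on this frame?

Axiom D corresponds to the accessibility relation being serial.
Serial: yes — every world has a successor (e.g. a R a).

Yes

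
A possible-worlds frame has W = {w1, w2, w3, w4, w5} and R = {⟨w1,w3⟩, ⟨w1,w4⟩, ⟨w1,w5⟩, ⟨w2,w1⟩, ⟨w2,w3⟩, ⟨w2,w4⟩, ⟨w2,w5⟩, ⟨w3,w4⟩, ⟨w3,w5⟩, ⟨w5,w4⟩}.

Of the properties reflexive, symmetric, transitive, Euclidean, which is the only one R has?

transitive

Reflexive: no — w1 is not related to itself.
Symmetric: no — w1 R w3 but not w3 R w1.
Transitive: yes — every two-step R-path is closed by a direct edge.
Euclidean: no — w1 R w4 and w1 R w3, but not w4 R w3.
Only transitive holds.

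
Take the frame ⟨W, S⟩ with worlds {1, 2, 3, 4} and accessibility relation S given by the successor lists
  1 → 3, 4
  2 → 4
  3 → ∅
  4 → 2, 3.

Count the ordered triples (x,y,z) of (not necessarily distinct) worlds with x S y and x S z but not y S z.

8

Enumerating: (1,3,3), (1,3,4), (1,4,4), (2,4,4), (4,2,2), (4,2,3), (4,3,2), (4,3,3).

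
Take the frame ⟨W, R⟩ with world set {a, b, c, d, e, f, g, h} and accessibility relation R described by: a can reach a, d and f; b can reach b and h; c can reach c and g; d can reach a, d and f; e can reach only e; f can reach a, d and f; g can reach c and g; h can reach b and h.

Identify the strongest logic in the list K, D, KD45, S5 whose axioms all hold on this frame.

S5

Serial (axiom D): yes — every world has a successor (e.g. a R a).
Euclidean (axiom 5): yes — any two successors of a common world are R-related.
Transitive (axiom 4): yes — every two-step R-path is closed by a direct edge.
Reflexive (axiom T): yes — every world is R-related to itself.
So F validates K, D, KD45, S5. The strongest is S5.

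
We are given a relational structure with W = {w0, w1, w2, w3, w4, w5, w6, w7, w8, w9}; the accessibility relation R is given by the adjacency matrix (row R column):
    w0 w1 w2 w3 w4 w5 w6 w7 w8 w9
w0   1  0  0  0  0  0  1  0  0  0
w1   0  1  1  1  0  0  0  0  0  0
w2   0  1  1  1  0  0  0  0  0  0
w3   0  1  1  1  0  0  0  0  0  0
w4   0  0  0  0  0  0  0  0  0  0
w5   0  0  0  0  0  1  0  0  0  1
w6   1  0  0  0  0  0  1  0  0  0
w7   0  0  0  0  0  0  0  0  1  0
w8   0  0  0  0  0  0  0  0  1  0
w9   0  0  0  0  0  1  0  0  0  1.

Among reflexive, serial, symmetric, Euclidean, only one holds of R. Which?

Reflexive: no — w4 is not related to itself.
Serial: no — w4 has no R-successor.
Symmetric: no — w7 R w8 but not w8 R w7.
Euclidean: yes — any two successors of a common world are R-related.
Only Euclidean holds.

Euclidean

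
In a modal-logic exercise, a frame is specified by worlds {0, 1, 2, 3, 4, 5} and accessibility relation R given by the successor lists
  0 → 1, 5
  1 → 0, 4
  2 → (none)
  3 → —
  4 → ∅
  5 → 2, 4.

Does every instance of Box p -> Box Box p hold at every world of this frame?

No

Axiom 4 corresponds to the accessibility relation being transitive.
Transitive: no — 0 R 1 and 1 R 4, but not 0 R 4.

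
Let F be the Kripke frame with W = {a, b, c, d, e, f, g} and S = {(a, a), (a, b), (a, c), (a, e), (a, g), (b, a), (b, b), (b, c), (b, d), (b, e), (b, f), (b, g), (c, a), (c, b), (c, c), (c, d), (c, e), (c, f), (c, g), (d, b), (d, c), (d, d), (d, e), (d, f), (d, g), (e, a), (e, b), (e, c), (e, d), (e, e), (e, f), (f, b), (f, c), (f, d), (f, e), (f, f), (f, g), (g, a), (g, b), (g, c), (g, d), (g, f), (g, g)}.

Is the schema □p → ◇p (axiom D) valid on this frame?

Yes

By correspondence theory, D is valid on a frame iff S is serial.
Serial: yes — every world has a successor (e.g. a S a).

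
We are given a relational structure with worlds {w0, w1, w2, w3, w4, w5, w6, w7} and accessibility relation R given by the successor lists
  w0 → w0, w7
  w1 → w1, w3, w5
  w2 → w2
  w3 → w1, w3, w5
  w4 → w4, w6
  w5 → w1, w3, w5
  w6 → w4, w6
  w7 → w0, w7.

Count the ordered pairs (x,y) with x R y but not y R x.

R is symmetric; there are no such tuples.

0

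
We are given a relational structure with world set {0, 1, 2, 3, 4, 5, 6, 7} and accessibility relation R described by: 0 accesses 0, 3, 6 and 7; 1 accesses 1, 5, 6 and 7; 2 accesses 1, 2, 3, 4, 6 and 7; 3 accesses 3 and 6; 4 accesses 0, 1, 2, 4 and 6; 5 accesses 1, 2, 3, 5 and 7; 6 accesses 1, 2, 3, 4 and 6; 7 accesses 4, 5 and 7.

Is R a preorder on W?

Reflexive: yes — every world is R-related to itself.
Transitive: no — 0 R 6 and 6 R 1, but not 0 R 1.
So R is not a preorder.

No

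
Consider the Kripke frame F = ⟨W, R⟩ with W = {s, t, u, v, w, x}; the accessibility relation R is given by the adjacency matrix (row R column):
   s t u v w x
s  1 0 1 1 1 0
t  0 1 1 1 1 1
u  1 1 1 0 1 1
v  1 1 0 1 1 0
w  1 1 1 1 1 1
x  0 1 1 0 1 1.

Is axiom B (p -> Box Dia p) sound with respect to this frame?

Axiom B corresponds to the accessibility relation being symmetric.
Symmetric: yes — every pair in R has its reverse in R.

Yes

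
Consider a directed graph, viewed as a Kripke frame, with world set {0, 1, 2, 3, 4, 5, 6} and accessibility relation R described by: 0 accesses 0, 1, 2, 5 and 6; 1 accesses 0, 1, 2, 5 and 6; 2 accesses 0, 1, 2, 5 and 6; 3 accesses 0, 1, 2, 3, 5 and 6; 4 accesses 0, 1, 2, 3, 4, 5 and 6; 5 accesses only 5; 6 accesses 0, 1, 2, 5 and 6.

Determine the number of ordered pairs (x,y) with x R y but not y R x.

Enumerating: (0,5), (1,5), (2,5), (3,0), (3,1), (3,2), (3,5), (3,6), (4,0), (4,1), (4,2), (4,3), (4,5), (4,6), (6,5).

15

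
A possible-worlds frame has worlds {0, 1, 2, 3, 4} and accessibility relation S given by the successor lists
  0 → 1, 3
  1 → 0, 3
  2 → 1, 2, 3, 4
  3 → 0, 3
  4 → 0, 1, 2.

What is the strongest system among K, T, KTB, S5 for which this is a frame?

K

Reflexive (axiom T): no — 0 is not related to itself.
Symmetric (axiom B): no — 1 S 3 but not 3 S 1.
Euclidean (axiom 5): no — 0 S 3 and 0 S 1, but not 3 S 1.
So F validates K; T would additionally require S to be reflexive. The strongest is K.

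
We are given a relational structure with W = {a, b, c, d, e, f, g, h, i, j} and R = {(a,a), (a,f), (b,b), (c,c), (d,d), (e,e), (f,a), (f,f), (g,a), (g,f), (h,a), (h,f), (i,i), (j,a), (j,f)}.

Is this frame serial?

Serial: yes — every world has a successor (e.g. a R a).

Yes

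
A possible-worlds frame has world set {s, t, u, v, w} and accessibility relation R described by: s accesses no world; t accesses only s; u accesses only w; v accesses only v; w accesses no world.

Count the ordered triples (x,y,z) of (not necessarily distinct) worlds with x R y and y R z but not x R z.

0

R is transitive; there are no such tuples.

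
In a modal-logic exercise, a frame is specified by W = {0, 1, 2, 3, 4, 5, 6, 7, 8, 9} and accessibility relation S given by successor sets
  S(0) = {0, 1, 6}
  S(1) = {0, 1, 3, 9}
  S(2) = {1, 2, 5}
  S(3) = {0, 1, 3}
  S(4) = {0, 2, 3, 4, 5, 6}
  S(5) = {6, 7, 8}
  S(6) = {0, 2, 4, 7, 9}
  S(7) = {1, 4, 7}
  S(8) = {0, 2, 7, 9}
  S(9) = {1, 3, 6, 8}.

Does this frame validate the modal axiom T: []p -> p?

No

Axiom T corresponds to the accessibility relation being reflexive.
Reflexive: no — 5 is not related to itself.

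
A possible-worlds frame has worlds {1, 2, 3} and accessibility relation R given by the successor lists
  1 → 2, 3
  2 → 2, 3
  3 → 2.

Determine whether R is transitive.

Transitive: no — 3 R 2 and 2 R 3, but not 3 R 3.

No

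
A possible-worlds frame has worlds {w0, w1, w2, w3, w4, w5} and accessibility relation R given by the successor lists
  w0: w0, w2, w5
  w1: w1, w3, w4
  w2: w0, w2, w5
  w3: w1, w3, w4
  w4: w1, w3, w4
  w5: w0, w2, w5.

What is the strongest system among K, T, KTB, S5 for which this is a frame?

S5

Reflexive (axiom T): yes — every world is R-related to itself.
Symmetric (axiom B): yes — every pair in R has its reverse in R.
Euclidean (axiom 5): yes — any two successors of a common world are R-related.
So F validates K, T, KTB, S5. The strongest is S5.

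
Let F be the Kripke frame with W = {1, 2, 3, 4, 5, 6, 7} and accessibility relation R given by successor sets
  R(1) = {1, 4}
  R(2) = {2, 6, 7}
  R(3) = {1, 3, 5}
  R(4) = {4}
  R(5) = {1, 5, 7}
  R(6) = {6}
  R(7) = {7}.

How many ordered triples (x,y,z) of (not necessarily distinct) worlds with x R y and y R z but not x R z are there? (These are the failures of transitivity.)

Enumerating: (3,1,4), (3,5,7), (5,1,4).

3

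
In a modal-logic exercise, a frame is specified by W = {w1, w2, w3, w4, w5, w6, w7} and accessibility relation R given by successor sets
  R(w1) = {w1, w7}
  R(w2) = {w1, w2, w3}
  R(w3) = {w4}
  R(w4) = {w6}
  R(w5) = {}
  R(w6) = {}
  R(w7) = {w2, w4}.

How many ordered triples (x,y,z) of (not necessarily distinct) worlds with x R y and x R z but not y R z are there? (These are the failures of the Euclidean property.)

12

Enumerating: (w1,w7,w1), (w1,w7,w7), (w2,w1,w2), (w2,w1,w3), (w2,w3,w1), (w2,w3,w2), (w2,w3,w3), (w3,w4,w4), (w4,w6,w6), (w7,w2,w4), (w7,w4,w2), (w7,w4,w4).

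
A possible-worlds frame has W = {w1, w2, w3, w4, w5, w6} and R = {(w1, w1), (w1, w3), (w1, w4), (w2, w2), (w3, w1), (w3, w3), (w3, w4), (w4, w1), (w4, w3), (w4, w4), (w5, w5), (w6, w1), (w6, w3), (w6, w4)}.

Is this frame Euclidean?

Euclidean: yes — any two successors of a common world are R-related.

Yes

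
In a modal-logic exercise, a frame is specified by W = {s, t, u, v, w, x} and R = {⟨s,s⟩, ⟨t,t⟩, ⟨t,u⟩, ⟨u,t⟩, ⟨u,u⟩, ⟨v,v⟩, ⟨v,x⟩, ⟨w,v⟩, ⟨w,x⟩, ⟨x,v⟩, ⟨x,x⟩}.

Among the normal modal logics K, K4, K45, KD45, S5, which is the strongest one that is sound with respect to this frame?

KD45

Transitive (axiom 4): yes — every two-step R-path is closed by a direct edge.
Euclidean (axiom 5): yes — any two successors of a common world are R-related.
Serial (axiom D): yes — every world has a successor (e.g. s R s).
Reflexive (axiom T): no — w is not related to itself.
So F validates K, K4, K45, KD45; S5 would additionally require R to be reflexive. The strongest is KD45.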